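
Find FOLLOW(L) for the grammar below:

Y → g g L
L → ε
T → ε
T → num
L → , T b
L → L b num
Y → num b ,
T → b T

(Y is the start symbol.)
In Y → g g L: L is at the end, add FOLLOW(Y)
In L → L b num: L is followed by b num, add FIRST(b num) \ {ε} = { 'b' }

The FOLLOW sets referred to above (computed the same way, to a fixed point):
  FOLLOW(Y) = { $ }

Taking the union: FOLLOW(L) = { $, 'b' }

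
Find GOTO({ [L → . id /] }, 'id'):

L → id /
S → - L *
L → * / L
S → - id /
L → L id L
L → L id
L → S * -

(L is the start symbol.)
GOTO(I, 'id') = CLOSURE({ [A → αX.β] : [A → α.Xβ] ∈ I, X = 'id' })

Items with dot before 'id', with the dot advanced:
  [L → . id /] → [L → id . /]
Closure adds nothing (no advanced item has the dot before a non-terminal).

GOTO = { [L → id . /] }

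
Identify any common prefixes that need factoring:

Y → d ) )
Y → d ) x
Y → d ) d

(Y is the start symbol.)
Left-factoring is needed when two productions for the same non-terminal
share a common prefix on the right-hand side.

Productions for Y:
  Y → d ) )
  Y → d ) x
  Y → d ) d

Found common prefix 'd )' in productions for Y

Answer: Yes, Y has productions with common prefix 'd )'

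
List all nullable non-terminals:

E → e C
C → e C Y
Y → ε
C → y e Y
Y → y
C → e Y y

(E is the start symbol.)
A non-terminal is nullable if it can derive ε (the empty string): either it has an ε-production, or it has a production whose right-hand side consists entirely of nullable non-terminals.

ε-productions: Y → ε
So Y is immediately nullable.
No further non-terminal can be added: every production for the remaining non-terminals contains a terminal or a non-nullable non-terminal.
Nullable = { 'Y' }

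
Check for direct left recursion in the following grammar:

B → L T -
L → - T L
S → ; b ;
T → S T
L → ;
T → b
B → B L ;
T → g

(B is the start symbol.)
Yes, B is left-recursive

Direct left recursion occurs when N → N α for some non-terminal N (the right-hand side begins with the left-hand side itself).

B → L T -: starts with L
L → - T L: starts with '-'
S → ; b ;: starts with ';'
T → S T: starts with S
L → ;: starts with ';'
T → b: starts with b
B → B L ;: LEFT RECURSIVE (starts with B)
T → g: starts with g

The grammar has direct left recursion on: B.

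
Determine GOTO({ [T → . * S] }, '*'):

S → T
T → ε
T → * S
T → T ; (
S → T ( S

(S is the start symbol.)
{ [S → . T ( S], [S → . T], [T → * . S], [T → . * S], [T → . T ; (], [T → .] }

GOTO(I, '*') = CLOSURE({ [A → αX.β] : [A → α.Xβ] ∈ I, X = '*' })

Items with dot before '*', with the dot advanced:
  [T → . * S] → [T → * . S]
Closure of the advanced items:
  [T → * . S] has the dot before S: add [S → . T], [S → . T ( S]
  [S → . T] has the dot before T: add [T → .], [T → . * S], [T → . T ; (]

GOTO = { [S → . T ( S], [S → . T], [T → * . S], [T → . * S], [T → . T ; (], [T → .] }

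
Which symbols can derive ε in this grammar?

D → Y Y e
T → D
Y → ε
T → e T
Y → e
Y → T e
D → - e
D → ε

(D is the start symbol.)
{ 'D', 'T', 'Y' }

A non-terminal is nullable if it can derive ε (the empty string): either it has an ε-production, or it has a production whose right-hand side consists entirely of nullable non-terminals.

ε-productions: Y → ε, D → ε
So Y, D are immediately nullable.
T → D: every symbol on the right is nullable, so T is nullable too.
Every non-terminal is now nullable.
Nullable = { 'D', 'T', 'Y' }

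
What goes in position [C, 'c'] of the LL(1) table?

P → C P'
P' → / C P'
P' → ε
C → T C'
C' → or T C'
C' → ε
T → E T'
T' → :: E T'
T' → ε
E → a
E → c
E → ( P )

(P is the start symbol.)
To find M[C, 'c'], we find productions for C where 'c' is in the predict set (PREDICT(N → α) = (FIRST(α) \ {ε}) ∪ (FOLLOW(N) if α ⇒* ε)).

Relevant sets:
  FIRST(T) = { '(', 'a', 'c' }

C → T C': PREDICT = { '(', 'a', 'c' }
  'c' is in predict set, so this production goes in M[C, 'c']

M[C, 'c'] = C → T C'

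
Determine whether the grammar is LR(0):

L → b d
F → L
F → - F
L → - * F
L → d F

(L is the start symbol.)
Yes, the grammar is LR(0)

A grammar is LR(0) if no state in the canonical LR(0) collection has:
  - both a shift item (dot before a terminal) and a complete item (shift-reduce conflict), or
  - two or more complete items (reduce-reduce conflict; the accept item [L' → L .] counts as a complete item here).

Augment with L' → L and build the canonical LR(0) collection (I0 = CLOSURE({[L' → . L]}), then GOTO on every symbol after a dot until no new states appear). It has 12 states:
  I0: { [L → . - * F], [L → . b d], [L → . d F], [L' → . L] }  — shift
  I1: { [L → - . * F] }  — shift
  I2: { [L' → L .] }  — accept
  I3: { [L → b . d] }  — shift
  I4: { [F → . - F], [F → . L], [L → . - * F], [L → . b d], [L → . d F], [L → d . F] }  — shift
  I5: { [F → - . F], [F → . - F], [F → . L], [L → - . * F], [L → . - * F], [L → . b d], [L → . d F] }  — shift
  I6: { [L → d F .] }  — reduce
  I7: { [F → L .] }  — reduce
  I8: { [F → . - F], [F → . L], [L → - * . F], [L → . - * F], [L → . b d], [L → . d F] }  — shift
  I9: { [F → - F .] }  — reduce
  I10: { [L → - * F .] }  — reduce
  I11: { [L → b d .] }  — reduce

Every state is either a pure shift/goto state or contains exactly one complete item and nothing to shift — no conflicts. The grammar is LR(0).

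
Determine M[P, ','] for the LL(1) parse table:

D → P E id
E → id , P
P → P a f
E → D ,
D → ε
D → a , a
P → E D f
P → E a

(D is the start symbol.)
P → P a f, P → E D f, P → E a

To find M[P, ','], we find productions for P where ',' is in the predict set (PREDICT(N → α) = (FIRST(α) \ {ε}) ∪ (FOLLOW(N) if α ⇒* ε)).

Relevant sets:
  FIRST(P) = { ',', 'a', 'id' }
  FIRST(E) = { ',', 'a', 'id' }

P → P a f: PREDICT = { ',', 'a', 'id' }
  ',' is in predict set, so this production goes in M[P, ',']
P → E D f: PREDICT = { ',', 'a', 'id' }
  ',' is in predict set, so this production goes in M[P, ',']
P → E a: PREDICT = { ',', 'a', 'id' }
  ',' is in predict set, so this production goes in M[P, ',']

M[P, ','] = P → P a f, P → E D f, P → E a  (a multiply-defined cell — the grammar is not LL(1))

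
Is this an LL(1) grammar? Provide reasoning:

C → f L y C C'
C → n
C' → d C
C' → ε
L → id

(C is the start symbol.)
A grammar is LL(1) if for each non-terminal N with multiple productions, the predict sets of those productions are pairwise disjoint, where PREDICT(N → α) = (FIRST(α) \ {ε}) ∪ (FOLLOW(N) if α ⇒* ε).

Relevant sets:
  FOLLOW(C') = { $, 'd' }

For C:
  PREDICT(C → f L y C C') = { 'f' }
  PREDICT(C → n) = { 'n' }
For C':
  PREDICT(C' → d C) = { 'd' }
  PREDICT(C' → ε) = { $, 'd' }
L has a single production, so nothing to check there.

Conflict found: Predict set conflict for C': { 'd' }
The grammar is NOT LL(1).

Answer: No. Predict set conflict for C': { 'd' }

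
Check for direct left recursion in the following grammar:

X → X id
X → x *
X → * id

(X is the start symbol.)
Direct left recursion occurs when N → N α for some non-terminal N (the right-hand side begins with the left-hand side itself).

X → X id: LEFT RECURSIVE (starts with X)
X → x *: starts with x
X → * id: starts with '*'

The grammar has direct left recursion on: X.

Answer: Yes, X is left-recursive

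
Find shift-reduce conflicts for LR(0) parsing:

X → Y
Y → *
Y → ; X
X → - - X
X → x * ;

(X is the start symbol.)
Augment with X' → X and build the canonical LR(0) collection (I0 = CLOSURE({[X' → . X]}), then GOTO on every symbol after a dot until no new states appear). It has 12 states:
  I0: { [X → . - - X], [X → . Y], [X → . x * ;], [X' → . X], [Y → . *], [Y → . ; X] }  — shift
  I1: { [Y → * .] }  — reduce
  I2: { [X → - . - X] }  — shift
  I3: { [X → . - - X], [X → . Y], [X → . x * ;], [Y → . *], [Y → . ; X], [Y → ; . X] }  — shift
  I4: { [X' → X .] }  — accept
  I5: { [X → Y .] }  — reduce
  I6: { [X → x . * ;] }  — shift
  I7: { [X → x * . ;] }  — shift
  I8: { [X → x * ; .] }  — reduce
  I9: { [Y → ; X .] }  — reduce
  I10: { [X → - - . X], [X → . - - X], [X → . Y], [X → . x * ;], [Y → . *], [Y → . ; X] }  — shift
  I11: { [X → - - X .] }  — reduce

No state contains both a complete item and a shift item.

Answer: No shift-reduce conflicts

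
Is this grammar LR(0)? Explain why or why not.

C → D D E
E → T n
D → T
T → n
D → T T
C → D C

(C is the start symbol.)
No. Shift-reduce conflict between [D → T .] and [T → . n]

Augment with C' → C and build the canonical LR(0) collection (I0 = CLOSURE({[C' → . C]}), then GOTO on every symbol after a dot until no new states appear). It has 11 states:
  I0: { [C → . D C], [C → . D D E], [C' → . C], [D → . T T], [D → . T], [T → . n] }  — shift
  I1: { [C' → C .] }  — accept
  I2: { [C → . D C], [C → . D D E], [C → D . C], [C → D . D E], [D → . T T], [D → . T], [T → . n] }  — shift
  I3: { [D → T . T], [D → T .], [T → . n] }  — shift, reduce
  I4: { [T → n .] }  — reduce
  I5: { [D → T T .] }  — reduce
  I6: { [C → D C .] }  — reduce
  I7: { [C → . D C], [C → . D D E], [C → D . C], [C → D . D E], [C → D D . E], [D → . T T], [D → . T], [E → . T n], [T → . n] }  — shift
  I8: { [C → D D E .] }  — reduce
  I9: { [D → T . T], [D → T .], [E → T . n], [T → . n] }  — shift, reduce
  I10: { [E → T n .], [T → n .] }  — 2 reduces

Conflict in state I3:
  Shift-reduce conflict between [D → T .] and [T → . n]
So the grammar is NOT LR(0).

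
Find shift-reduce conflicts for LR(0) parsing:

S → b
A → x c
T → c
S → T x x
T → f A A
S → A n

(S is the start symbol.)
No shift-reduce conflicts

Augment with S' → S and build the canonical LR(0) collection (I0 = CLOSURE({[S' → . S]}), then GOTO on every symbol after a dot until no new states appear). It has 14 states:
  I0: { [A → . x c], [S → . A n], [S → . T x x], [S → . b], [S' → . S], [T → . c], [T → . f A A] }  — shift
  I1: { [S → A . n] }  — shift
  I2: { [S' → S .] }  — accept
  I3: { [S → T . x x] }  — shift
  I4: { [S → b .] }  — reduce
  I5: { [T → c .] }  — reduce
  I6: { [A → . x c], [T → f . A A] }  — shift
  I7: { [A → x . c] }  — shift
  I8: { [A → x c .] }  — reduce
  I9: { [A → . x c], [T → f A . A] }  — shift
  I10: { [T → f A A .] }  — reduce
  I11: { [S → T x . x] }  — shift
  I12: { [S → T x x .] }  — reduce
  I13: { [S → A n .] }  — reduce

No state contains both a complete item and a shift item.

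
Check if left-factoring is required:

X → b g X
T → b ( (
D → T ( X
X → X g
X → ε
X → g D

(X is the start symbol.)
No, left-factoring is not needed

Left-factoring is needed when two productions for the same non-terminal
share a common prefix on the right-hand side.

Productions for X:
  X → b g X
  X → X g
  X → ε
  X → g D

No common prefixes found.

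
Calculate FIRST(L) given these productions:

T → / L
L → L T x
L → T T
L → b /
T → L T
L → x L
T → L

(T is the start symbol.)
{ '/', 'b', 'x' }

To compute FIRST(L), examine every production with L on the left-hand side, reading each right-hand side left to right until a non-nullable symbol is reached.

FIRST sets of the other non-terminals involved (by the same procedure, iterated to a fixed point):
  FIRST(T) = { '/', 'b', 'x' }

From L → L T x:
  - L is the symbol being defined: contributes nothing new
    L is not nullable, so stop
From L → T T:
  - T is a non-terminal: add FIRST(T) \ {ε} = { '/', 'b', 'x' }
    T is not nullable, so stop
From L → b /:
  - b is a terminal: add 'b' and stop
From L → x L:
  - x is a terminal: add 'x' and stop

Collecting: FIRST(L) = { '/', 'b', 'x' }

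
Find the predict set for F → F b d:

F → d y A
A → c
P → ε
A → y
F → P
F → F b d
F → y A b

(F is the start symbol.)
PREDICT(F → F b d) = (FIRST(RHS) \ {ε}) ∪ (FOLLOW(F) if ε ∈ FIRST(RHS), i.e. RHS ⇒* ε)
FIRST(F) = { 'b', 'd', 'y', ε }
FIRST(F b d) = { 'b', 'd', 'y' }
ε ∉ FIRST(F b d), so FOLLOW(F) is not added.
PREDICT(F → F b d) = { 'b', 'd', 'y' }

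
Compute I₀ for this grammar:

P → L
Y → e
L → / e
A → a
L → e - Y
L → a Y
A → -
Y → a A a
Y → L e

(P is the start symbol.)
{ [L → . / e], [L → . a Y], [L → . e - Y], [P → . L], [P' → . P] }

First, augment the grammar with P' → P
I₀ = CLOSURE({ [P' → . P] }):
  [P' → . P] has the dot before P: add [P → . L]
  [P → . L] has the dot before L: add [L → . / e], [L → . e - Y], [L → . a Y]
No further items can be added.

I₀ = { [L → . / e], [L → . a Y], [L → . e - Y], [P → . L], [P' → . P] }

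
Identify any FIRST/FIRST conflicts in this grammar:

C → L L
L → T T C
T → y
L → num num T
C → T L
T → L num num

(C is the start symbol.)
A FIRST/FIRST conflict occurs when two productions N → α and N → β for the same non-terminal have FIRST(α) ∩ FIRST(β) ≠ ∅ (with ε ∈ FIRST of a nullable right-hand side, so two nullable alternatives also conflict).

FIRST sets of the non-terminals at (or reachable through a nullable prefix from) the front of some alternative:
  FIRST(L) = { 'num', 'y' }
  FIRST(T) = { 'num', 'y' }

Productions for C:
  C → L L: FIRST = { 'num', 'y' }
  C → T L: FIRST = { 'num', 'y' }
Productions for L:
  L → T T C: FIRST = { 'num', 'y' }
  L → num num T: FIRST = { 'num' }
Productions for T:
  T → y: FIRST = { 'y' }
  T → L num num: FIRST = { 'num', 'y' }

Conflict for C: C → L L and C → T L
  Overlap: { 'num', 'y' }
Conflict for L: L → T T C and L → num num T
  Overlap: { 'num' }
Conflict for T: T → y and T → L num num
  Overlap: { 'y' }

Answer: Yes. C → L L / C → T L on { 'num', 'y' }; L → T T C / L → num num T on { 'num' }; T → y / T → L num num on { 'y' }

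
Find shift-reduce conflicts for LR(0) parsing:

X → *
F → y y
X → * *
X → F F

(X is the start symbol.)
Yes — I1: [X → * .] vs [X → * . *]

A shift-reduce conflict occurs when an LR(0) state has both:
  - a complete (reduce) item [A → α .] (dot at the end), and
  - a shift item [B → β . c γ] (dot before a terminal).

Augment with X' → X and build the canonical LR(0) collection (I0 = CLOSURE({[X' → . X]}), then GOTO on every symbol after a dot until no new states appear). It has 8 states:
  I0: { [F → . y y], [X → . * *], [X → . *], [X → . F F], [X' → . X] }  — shift
  I1: { [X → * . *], [X → * .] }  — shift, reduce
  I2: { [F → . y y], [X → F . F] }  — shift
  I3: { [X' → X .] }  — accept
  I4: { [F → y . y] }  — shift
  I5: { [F → y y .] }  — reduce
  I6: { [X → F F .] }  — reduce
  I7: { [X → * * .] }  — reduce

I1 contains reduce item [X → * .] and shift item [X → * . *] — shift-reduce conflict.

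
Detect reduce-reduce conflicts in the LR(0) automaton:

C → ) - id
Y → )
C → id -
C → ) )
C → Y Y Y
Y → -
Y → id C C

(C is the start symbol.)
A reduce-reduce conflict occurs when an LR(0) state has two complete items [A → α .] and [B → β .] — both call for a reduction, and with no lookahead the parser cannot choose between them.

Augment with C' → C and build the canonical LR(0) collection (I0 = CLOSURE({[C' → . C]}), then GOTO on every symbol after a dot until no new states appear). It has 16 states:
  I0: { [C → . ) )], [C → . ) - id], [C → . Y Y Y], [C → . id -], [C' → . C], [Y → . )], [Y → . -], [Y → . id C C] }  — shift
  I1: { [C → ) . )], [C → ) . - id], [Y → ) .] }  — shift, reduce
  I2: { [Y → - .] }  — reduce
  I3: { [C' → C .] }  — accept
  I4: { [C → Y . Y Y], [Y → . )], [Y → . -], [Y → . id C C] }  — shift
  I5: { [C → . ) )], [C → . ) - id], [C → . Y Y Y], [C → . id -], [C → id . -], [Y → . )], [Y → . -], [Y → . id C C], [Y → id . C C] }  — shift
  I6: { [C → id - .], [Y → - .] }  — 2 reduces
  I7: { [C → . ) )], [C → . ) - id], [C → . Y Y Y], [C → . id -], [Y → . )], [Y → . -], [Y → . id C C], [Y → id C . C] }  — shift
  I8: { [Y → id C C .] }  — reduce
  I9: { [Y → ) .] }  — reduce
  I10: { [C → Y Y . Y], [Y → . )], [Y → . -], [Y → . id C C] }  — shift
  I11: { [C → . ) )], [C → . ) - id], [C → . Y Y Y], [C → . id -], [Y → . )], [Y → . -], [Y → . id C C], [Y → id . C C] }  — shift
  I12: { [C → Y Y Y .] }  — reduce
  I13: { [C → ) ) .] }  — reduce
  I14: { [C → ) - . id] }  — shift
  I15: { [C → ) - id .] }  — reduce

I6 contains complete items [C → id - .], [Y → - .] — reduce-reduce conflict.

Answer: Yes — I6: [C → id - .] vs [Y → - .]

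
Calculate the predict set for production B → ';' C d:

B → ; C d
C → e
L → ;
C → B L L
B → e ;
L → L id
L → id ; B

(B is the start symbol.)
PREDICT(B → ';' C d) = (FIRST(RHS) \ {ε}) ∪ (FOLLOW(B) if ε ∈ FIRST(RHS), i.e. RHS ⇒* ε)
FIRST(';' C d) = { ';' }
ε ∉ FIRST(';' C d), so FOLLOW(B) is not added.
PREDICT(B → ';' C d) = { ';' }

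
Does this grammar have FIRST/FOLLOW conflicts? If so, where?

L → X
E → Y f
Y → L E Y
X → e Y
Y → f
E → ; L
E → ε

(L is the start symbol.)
A FIRST/FOLLOW conflict occurs when a non-terminal N has a nullable alternative N → β (β ⇒* ε) and another alternative N → α with FIRST(α) ∩ FOLLOW(N) ≠ ∅: on such a lookahead the parser cannot decide between expanding α and letting N vanish via β.

Nullable non-terminals: E.
FIRST sets used below: FIRST(Y) = { 'e', 'f' }

E: nullable alternative(s) E → ε; FOLLOW(E) = { 'e', 'f' }
  E → Y f: FIRST \ {ε} = { 'e', 'f' } — overlaps FOLLOW(E) on { 'e', 'f' }: CONFLICT
  E → ; L: FIRST \ {ε} = { ';' } — disjoint from FOLLOW(E)
  E → ε: FIRST \ {ε} = { } — this is the only nullable alternative, skip

L, X, Y have no nullable alternative, so no FIRST/FOLLOW check is needed there.

So the grammar has 1 FIRST/FOLLOW conflict (marked CONFLICT above).

Answer: Yes. E → Y f with FOLLOW(E) on { 'e', 'f' }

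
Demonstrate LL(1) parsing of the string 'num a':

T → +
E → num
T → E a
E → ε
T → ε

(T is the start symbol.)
Stack is shown with the top on the left.

Stack    Input    Action
------------------------
T $      num a $  output T → E a
E a $    num a $  output E → num
num a $  num a $  match 'num'
a $      a $      match 'a'
$        $        accept

The string is accepted.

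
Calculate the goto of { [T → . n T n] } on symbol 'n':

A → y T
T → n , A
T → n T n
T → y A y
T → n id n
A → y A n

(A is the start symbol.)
{ [T → . n , A], [T → . n T n], [T → . n id n], [T → . y A y], [T → n . T n] }

GOTO(I, 'n') = CLOSURE({ [A → αX.β] : [A → α.Xβ] ∈ I, X = 'n' })

Items with dot before 'n', with the dot advanced:
  [T → . n T n] → [T → n . T n]
Closure of the advanced items:
  [T → n . T n] has the dot before T: add [T → . n , A], [T → . n T n], [T → . y A y], [T → . n id n]

GOTO = { [T → . n , A], [T → . n T n], [T → . n id n], [T → . y A y], [T → n . T n] }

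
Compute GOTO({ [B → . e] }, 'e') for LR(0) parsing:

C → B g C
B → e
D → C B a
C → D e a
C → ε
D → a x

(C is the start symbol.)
{ [B → e .] }

GOTO(I, 'e') = CLOSURE({ [A → αX.β] : [A → α.Xβ] ∈ I, X = 'e' })

Items with dot before 'e', with the dot advanced:
  [B → . e] → [B → e .]
Closure adds nothing (no advanced item has the dot before a non-terminal).

GOTO = { [B → e .] }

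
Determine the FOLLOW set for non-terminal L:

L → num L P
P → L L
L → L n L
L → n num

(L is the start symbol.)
L is the start symbol, so $ ∈ FOLLOW(L).
In L → num L P: L is followed by P, add FIRST(P) \ {ε} = { 'n', 'num' }
In P → L L: L is followed by L, add FIRST(L) \ {ε} = { 'n', 'num' }
In P → L L: L is at the end, add FOLLOW(P)
In L → L n L: L is followed by n L, add FIRST(n L) \ {ε} = { 'n' }
In L → L n L: L is at the end; this adds FOLLOW(L) to itself — nothing new

The FOLLOW sets referred to above (computed the same way, to a fixed point):
  FOLLOW(P) = { $, 'n', 'num' }

Taking the union: FOLLOW(L) = { $, 'n', 'num' }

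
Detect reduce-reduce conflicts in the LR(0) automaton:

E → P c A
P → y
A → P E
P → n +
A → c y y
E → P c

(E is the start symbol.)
Augment with E' → E and build the canonical LR(0) collection (I0 = CLOSURE({[E' → . E]}), then GOTO on every symbol after a dot until no new states appear). It has 13 states:
  I0: { [E → . P c A], [E → . P c], [E' → . E], [P → . n +], [P → . y] }  — shift
  I1: { [E' → E .] }  — accept
  I2: { [E → P . c A], [E → P . c] }  — shift
  I3: { [P → n . +] }  — shift
  I4: { [P → y .] }  — reduce
  I5: { [P → n + .] }  — reduce
  I6: { [A → . P E], [A → . c y y], [E → P c . A], [E → P c .], [P → . n +], [P → . y] }  — shift, reduce
  I7: { [E → P c A .] }  — reduce
  I8: { [A → P . E], [E → . P c A], [E → . P c], [P → . n +], [P → . y] }  — shift
  I9: { [A → c . y y] }  — shift
  I10: { [A → c y . y] }  — shift
  I11: { [A → c y y .] }  — reduce
  I12: { [A → P E .] }  — reduce

No state contains more than one complete item.

Answer: No reduce-reduce conflicts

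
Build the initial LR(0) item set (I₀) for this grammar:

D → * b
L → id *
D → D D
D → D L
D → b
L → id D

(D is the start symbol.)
First, augment the grammar with D' → D
I₀ = CLOSURE({ [D' → . D] }):
  [D' → . D] has the dot before D: add [D → . * b], [D → . D D], [D → . D L], [D → . b]
No further items can be added.

I₀ = { [D → . * b], [D → . D D], [D → . D L], [D → . b], [D' → . D] }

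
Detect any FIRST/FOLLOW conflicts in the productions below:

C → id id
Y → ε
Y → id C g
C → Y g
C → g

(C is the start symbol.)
Nullable non-terminals: Y.

Y: nullable alternative(s) Y → ε; FOLLOW(Y) = { 'g' }
  Y → ε: FIRST \ {ε} = { } — this is the only nullable alternative, skip
  Y → id C g: FIRST \ {ε} = { 'id' } — disjoint from FOLLOW(Y)

C has no nullable alternative, so no FIRST/FOLLOW check is needed there.

No FIRST/FOLLOW conflicts found.

Answer: No FIRST/FOLLOW conflicts.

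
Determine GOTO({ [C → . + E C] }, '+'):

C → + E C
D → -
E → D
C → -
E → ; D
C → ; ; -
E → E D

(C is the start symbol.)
GOTO(I, '+') = CLOSURE({ [A → αX.β] : [A → α.Xβ] ∈ I, X = '+' })

Items with dot before '+', with the dot advanced:
  [C → . + E C] → [C → + . E C]
Closure of the advanced items:
  [C → + . E C] has the dot before E: add [E → . D], [E → . ; D], [E → . E D]
  [E → . D] has the dot before D: add [D → . -]

GOTO = { [C → + . E C], [D → . -], [E → . ; D], [E → . D], [E → . E D] }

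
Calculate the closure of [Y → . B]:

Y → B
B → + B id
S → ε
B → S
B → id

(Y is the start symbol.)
{ [B → . + B id], [B → . S], [B → . id], [S → .], [Y → . B] }

Start with: [Y → . B]
  [Y → . B] has the dot before B: add [B → . + B id], [B → . S], [B → . id]
  [B → . S] has the dot before S: add [S → .]
No further items can be added.

CLOSURE = { [B → . + B id], [B → . S], [B → . id], [S → .], [Y → . B] }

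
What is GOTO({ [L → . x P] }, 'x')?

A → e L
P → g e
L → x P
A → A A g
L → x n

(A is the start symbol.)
{ [L → x . P], [P → . g e] }

GOTO(I, 'x') = CLOSURE({ [A → αX.β] : [A → α.Xβ] ∈ I, X = 'x' })

Items with dot before 'x', with the dot advanced:
  [L → . x P] → [L → x . P]
Closure of the advanced items:
  [L → x . P] has the dot before P: add [P → . g e]

GOTO = { [L → x . P], [P → . g e] }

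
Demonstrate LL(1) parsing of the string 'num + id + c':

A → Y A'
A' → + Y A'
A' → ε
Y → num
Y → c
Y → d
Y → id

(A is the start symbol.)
LL(1) parsing maintains a stack (initially the start symbol over $) and the input. At each step: if the stack top is a terminal, match it against the current input token; if it is a non-terminal N, replace it with the RHS of M[N, lookahead] (the unique production whose predict set contains the lookahead).

Stack is shown with the top on the left.

Stack     Input           Action
--------------------------------
A $       num + id + c $  output A → Y A'
Y A' $    num + id + c $  output Y → num
num A' $  num + id + c $  match 'num'
A' $      + id + c $      output A' → + Y A'
+ Y A' $  + id + c $      match '+'
Y A' $    id + c $        output Y → id
id A' $   id + c $        match 'id'
A' $      + c $           output A' → + Y A'
+ Y A' $  + c $           match '+'
Y A' $    c $             output Y → c
c A' $    c $             match 'c'
A' $      $               output A' → ε
$         $               accept

The string is accepted.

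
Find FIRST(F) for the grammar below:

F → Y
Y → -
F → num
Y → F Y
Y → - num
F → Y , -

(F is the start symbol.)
To compute FIRST(F), examine every production with F on the left-hand side, reading each right-hand side left to right until a non-nullable symbol is reached.

FIRST sets of the other non-terminals involved (by the same procedure, iterated to a fixed point):
  FIRST(Y) = { '-', 'num' }

From F → Y:
  - Y is a non-terminal: add FIRST(Y) \ {ε} = { '-', 'num' }
    Y is not nullable, so stop
From F → num:
  - num is a terminal: add 'num' and stop
From F → Y , -:
  - Y is a non-terminal: add FIRST(Y) \ {ε} = { '-', 'num' }
    Y is not nullable, so stop

Collecting: FIRST(F) = { '-', 'num' }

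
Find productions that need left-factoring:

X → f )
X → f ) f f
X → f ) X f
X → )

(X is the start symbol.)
Left-factoring is needed when two productions for the same non-terminal
share a common prefix on the right-hand side.

Productions for X:
  X → f )
  X → f ) f f
  X → f ) X f
  X → )

Found common prefix 'f )' in productions for X

Answer: Yes, X has productions with common prefix 'f )'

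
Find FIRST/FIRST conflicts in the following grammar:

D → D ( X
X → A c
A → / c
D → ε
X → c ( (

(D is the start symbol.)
A FIRST/FIRST conflict occurs when two productions N → α and N → β for the same non-terminal have FIRST(α) ∩ FIRST(β) ≠ ∅ (with ε ∈ FIRST of a nullable right-hand side, so two nullable alternatives also conflict).

FIRST sets of the non-terminals at (or reachable through a nullable prefix from) the front of some alternative:
  FIRST(D) = { '(', ε }
  FIRST(A) = { '/' }

Productions for D:
  D → D ( X: FIRST = { '(' }
  D → ε: FIRST = { ε }
Productions for X:
  X → A c: FIRST = { '/' }
  X → c ( (: FIRST = { 'c' }
A has only one production, so no FIRST/FIRST conflict is possible there.

All alternatives of each non-terminal have pairwise disjoint FIRST sets.

Answer: No FIRST/FIRST conflicts.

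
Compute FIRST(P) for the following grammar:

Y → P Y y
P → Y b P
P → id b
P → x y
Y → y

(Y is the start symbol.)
{ 'id', 'x', 'y' }

To compute FIRST(P), examine every production with P on the left-hand side, reading each right-hand side left to right until a non-nullable symbol is reached.

FIRST sets of the other non-terminals involved (by the same procedure, iterated to a fixed point):
  FIRST(Y) = { 'id', 'x', 'y' }

From P → Y b P:
  - Y is a non-terminal: add FIRST(Y) \ {ε} = { 'id', 'x', 'y' }
    Y is not nullable, so stop
From P → id b:
  - id is a terminal: add 'id' and stop
From P → x y:
  - x is a terminal: add 'x' and stop

Collecting: FIRST(P) = { 'id', 'x', 'y' }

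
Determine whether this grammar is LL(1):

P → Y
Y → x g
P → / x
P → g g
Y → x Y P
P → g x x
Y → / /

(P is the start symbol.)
No. Predict set conflict for P: { '/' }

Relevant sets:
  FIRST(Y) = { '/', 'x' }

For P:
  PREDICT(P → Y) = { '/', 'x' }
  PREDICT(P → '/' x) = { '/' }
  PREDICT(P → g g) = { 'g' }
  PREDICT(P → g x x) = { 'g' }
For Y:
  PREDICT(Y → x g) = { 'x' }
  PREDICT(Y → x Y P) = { 'x' }
  PREDICT(Y → '/' '/') = { '/' }

Conflict found: Predict set conflict for P: { '/' }
The grammar is NOT LL(1).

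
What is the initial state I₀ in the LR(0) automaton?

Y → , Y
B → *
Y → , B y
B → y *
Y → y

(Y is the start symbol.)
First, augment the grammar with Y' → Y
I₀ = CLOSURE({ [Y' → . Y] }):
  [Y' → . Y] has the dot before Y: add [Y → . , Y], [Y → . , B y], [Y → . y]
No further items can be added.

I₀ = { [Y → . , B y], [Y → . , Y], [Y → . y], [Y' → . Y] }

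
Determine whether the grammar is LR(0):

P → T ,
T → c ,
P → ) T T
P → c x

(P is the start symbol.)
Yes, the grammar is LR(0)

A grammar is LR(0) if no state in the canonical LR(0) collection has:
  - both a shift item (dot before a terminal) and a complete item (shift-reduce conflict), or
  - two or more complete items (reduce-reduce conflict; the accept item [P' → P .] counts as a complete item here).

Augment with P' → P and build the canonical LR(0) collection (I0 = CLOSURE({[P' → . P]}), then GOTO on every symbol after a dot until no new states appear). It has 11 states:
  I0: { [P → . ) T T], [P → . T ,], [P → . c x], [P' → . P], [T → . c ,] }  — shift
  I1: { [P → ) . T T], [T → . c ,] }  — shift
  I2: { [P' → P .] }  — accept
  I3: { [P → T . ,] }  — shift
  I4: { [P → c . x], [T → c . ,] }  — shift
  I5: { [T → c , .] }  — reduce
  I6: { [P → c x .] }  — reduce
  I7: { [P → T , .] }  — reduce
  I8: { [P → ) T . T], [T → . c ,] }  — shift
  I9: { [T → c . ,] }  — shift
  I10: { [P → ) T T .] }  — reduce

Every state is either a pure shift/goto state or contains exactly one complete item and nothing to shift — no conflicts. The grammar is LR(0).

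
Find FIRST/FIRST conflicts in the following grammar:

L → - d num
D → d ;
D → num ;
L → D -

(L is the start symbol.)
A FIRST/FIRST conflict occurs when two productions N → α and N → β for the same non-terminal have FIRST(α) ∩ FIRST(β) ≠ ∅ (with ε ∈ FIRST of a nullable right-hand side, so two nullable alternatives also conflict).

FIRST sets of the non-terminals at (or reachable through a nullable prefix from) the front of some alternative:
  FIRST(D) = { 'd', 'num' }

Productions for L:
  L → - d num: FIRST = { '-' }
  L → D -: FIRST = { 'd', 'num' }
Productions for D:
  D → d ;: FIRST = { 'd' }
  D → num ;: FIRST = { 'num' }

All alternatives of each non-terminal have pairwise disjoint FIRST sets.

Answer: No FIRST/FIRST conflicts.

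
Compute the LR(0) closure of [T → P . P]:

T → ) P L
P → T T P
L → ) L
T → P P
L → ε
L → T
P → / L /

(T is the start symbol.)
To compute CLOSURE, for each item [A → α.Bβ] where B is a non-terminal, add [B → .γ] for all productions B → γ; repeat for the newly added items until nothing changes.

Start with: [T → P . P]
  [T → P . P] has the dot before P: add [P → . T T P], [P → . / L /]
  [P → . T T P] has the dot before T: add [T → . ) P L], [T → . P P]
No further items can be added.

CLOSURE = { [P → . / L /], [P → . T T P], [T → . ) P L], [T → . P P], [T → P . P] }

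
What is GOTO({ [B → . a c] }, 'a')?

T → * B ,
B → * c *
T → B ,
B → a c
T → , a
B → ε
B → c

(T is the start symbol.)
{ [B → a . c] }

GOTO(I, 'a') = CLOSURE({ [A → αX.β] : [A → α.Xβ] ∈ I, X = 'a' })

Items with dot before 'a', with the dot advanced:
  [B → . a c] → [B → a . c]
Closure adds nothing (no advanced item has the dot before a non-terminal).

GOTO = { [B → a . c] }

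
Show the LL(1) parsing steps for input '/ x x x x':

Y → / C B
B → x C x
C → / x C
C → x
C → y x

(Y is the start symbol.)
Stack is shown with the top on the left.

Stack    Input        Action
----------------------------
Y $      / x x x x $  output Y → / C B
/ C B $  / x x x x $  match '/'
C B $    x x x x $    output C → x
x B $    x x x x $    match 'x'
B $      x x x $      output B → x C x
x C x $  x x x $      match 'x'
C x $    x x $        output C → x
x x $    x x $        match 'x'
x $      x $          match 'x'
$        $            accept

The string is accepted.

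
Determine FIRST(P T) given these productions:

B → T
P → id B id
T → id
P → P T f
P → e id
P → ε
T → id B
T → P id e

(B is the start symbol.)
{ 'e', 'id' }

FIRST sets of the non-terminals involved (from the grammar, by fixed-point iteration):
  FIRST(P) = { 'e', 'id', ε }
  FIRST(T) = { 'e', 'id' }

To compute FIRST(P T), process the symbols left to right:
Symbol P is a non-terminal. Add FIRST(P) \ {ε} = { 'e', 'id' }
P is nullable (ε ∈ FIRST(P)), continue to the next symbol.
Symbol T is a non-terminal. Add FIRST(T) \ {ε} = { 'e', 'id' }
T is not nullable (ε ∉ FIRST(T)), so stop here.
FIRST(P T) = { 'e', 'id' }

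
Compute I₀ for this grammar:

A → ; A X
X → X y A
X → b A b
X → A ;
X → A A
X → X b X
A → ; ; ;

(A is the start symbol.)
First, augment the grammar with A' → A
I₀ = CLOSURE({ [A' → . A] }):
  [A' → . A] has the dot before A: add [A → . ; A X], [A → . ; ; ;]
No further items can be added.

I₀ = { [A → . ; ; ;], [A → . ; A X], [A' → . A] }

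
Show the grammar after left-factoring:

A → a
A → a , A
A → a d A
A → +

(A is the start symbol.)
A → a A'
A' → ε
A' → , A
A' → d A
A → +

Left-factoring transforms A → αβ₁ | αβ₂ into A → αA' and A' → β₁ | β₂
(α is the longest common prefix among the alternatives). Repeat until
no nonterminal has two alternatives with a common prefix.

Round 1: A has alternatives sharing prefix 'a'. Introduce A': A → a A'
  Add: A' → ε
  Add: A' → , A
  Add: A' → d A

No remaining common prefixes — done.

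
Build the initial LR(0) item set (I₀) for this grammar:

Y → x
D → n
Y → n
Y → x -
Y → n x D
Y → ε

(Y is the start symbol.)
{ [Y → . n x D], [Y → . n], [Y → . x -], [Y → . x], [Y → .], [Y' → . Y] }

First, augment the grammar with Y' → Y
I₀ = CLOSURE({ [Y' → . Y] }):
  [Y' → . Y] has the dot before Y: add [Y → . x], [Y → . n], [Y → . x -], [Y → . n x D], [Y → .]
No further items can be added.

I₀ = { [Y → . n x D], [Y → . n], [Y → . x -], [Y → . x], [Y → .], [Y' → . Y] }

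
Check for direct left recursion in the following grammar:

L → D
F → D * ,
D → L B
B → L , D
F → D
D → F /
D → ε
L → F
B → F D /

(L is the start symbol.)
Direct left recursion occurs when N → N α for some non-terminal N (the right-hand side begins with the left-hand side itself).

L → D: starts with D
F → D * ,: starts with D
D → L B: starts with L
B → L , D: starts with L
F → D: starts with D
D → F /: starts with F
D → ε: starts with ε
L → F: starts with F
B → F D /: starts with F

No direct left recursion found.

Answer: No direct left recursion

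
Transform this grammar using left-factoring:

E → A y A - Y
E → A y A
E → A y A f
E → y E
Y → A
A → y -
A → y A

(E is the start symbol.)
E → A y A E'
E' → - Y
E' → ε
E' → f
E → y E
Y → A
A → y A'
A' → -
A' → A

Left-factoring transforms A → αβ₁ | αβ₂ into A → αA' and A' → β₁ | β₂
(α is the longest common prefix among the alternatives). Repeat until
no nonterminal has two alternatives with a common prefix.

Round 1: E has alternatives sharing prefix 'A y A'. Introduce E': E → A y A E'
  Add: E' → - Y
  Add: E' → ε
  Add: E' → f

Round 2: A has alternatives sharing prefix 'y'. Introduce A': A → y A'
  Add: A' → -
  Add: A' → A

No remaining common prefixes — done.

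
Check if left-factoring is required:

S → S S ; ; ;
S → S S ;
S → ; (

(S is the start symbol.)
Yes, S has productions with common prefix 'S S ;'

Left-factoring is needed when two productions for the same non-terminal
share a common prefix on the right-hand side.

Productions for S:
  S → S S ; ; ;
  S → S S ;
  S → ; (

Found common prefix 'S S ;' in productions for S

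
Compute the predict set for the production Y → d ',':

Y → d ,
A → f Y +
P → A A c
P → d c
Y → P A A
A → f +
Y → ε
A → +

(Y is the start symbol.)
{ 'd' }

PREDICT(Y → d ',') = (FIRST(RHS) \ {ε}) ∪ (FOLLOW(Y) if ε ∈ FIRST(RHS), i.e. RHS ⇒* ε)
FIRST(d ',') = { 'd' }
ε ∉ FIRST(d ','), so FOLLOW(Y) is not added.
PREDICT(Y → d ',') = { 'd' }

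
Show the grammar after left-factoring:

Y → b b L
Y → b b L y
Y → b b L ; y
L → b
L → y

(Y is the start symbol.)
Y → b b L Y'
Y' → ε
Y' → y
Y' → ; y
L → b
L → y

Left-factoring transforms A → αβ₁ | αβ₂ into A → αA' and A' → β₁ | β₂
(α is the longest common prefix among the alternatives). Repeat until
no nonterminal has two alternatives with a common prefix.

Round 1: Y has alternatives sharing prefix 'b b L'. Introduce Y': Y → b b L Y'
  Add: Y' → ε
  Add: Y' → y
  Add: Y' → ; y

No remaining common prefixes — done.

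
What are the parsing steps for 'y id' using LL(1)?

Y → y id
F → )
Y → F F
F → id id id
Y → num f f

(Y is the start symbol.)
Stack is shown with the top on the left.

Stack   Input   Action
----------------------
Y $     y id $  output Y → y id
y id $  y id $  match 'y'
id $    id $    match 'id'
$       $       accept

The string is accepted.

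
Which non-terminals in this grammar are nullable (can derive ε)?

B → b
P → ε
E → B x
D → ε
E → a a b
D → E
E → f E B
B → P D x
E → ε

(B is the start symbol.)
{ 'D', 'E', 'P' }

A non-terminal is nullable if it can derive ε (the empty string): either it has an ε-production, or it has a production whose right-hand side consists entirely of nullable non-terminals.

ε-productions: P → ε, D → ε, E → ε
So P, D, E are immediately nullable.
No further non-terminal can be added: every production for the remaining non-terminals contains a terminal or a non-nullable non-terminal.
Nullable = { 'D', 'E', 'P' }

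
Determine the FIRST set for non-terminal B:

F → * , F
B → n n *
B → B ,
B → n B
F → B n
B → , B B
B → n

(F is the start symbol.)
From B → n n *:
  - n is a terminal: add 'n' and stop
From B → B ,:
  - B is the symbol being defined: contributes nothing new
    B is not nullable, so stop
From B → n B:
  - n is a terminal: add 'n' and stop
From B → , B B:
  - ',' is a terminal: add ',' and stop
From B → n:
  - n is a terminal: add 'n' and stop

Collecting: FIRST(B) = { ',', 'n' }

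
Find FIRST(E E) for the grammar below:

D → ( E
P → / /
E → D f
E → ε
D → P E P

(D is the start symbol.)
{ '(', '/', ε }

FIRST sets of the non-terminals involved (from the grammar, by fixed-point iteration):
  FIRST(E) = { '(', '/', ε }

To compute FIRST(E E), process the symbols left to right:
Symbol E is a non-terminal. Add FIRST(E) \ {ε} = { '(', '/' }
E is nullable (ε ∈ FIRST(E)), continue to the next symbol.
Symbol E is a non-terminal. Add FIRST(E) \ {ε} = { '(', '/' }
E is nullable (ε ∈ FIRST(E)), continue to the next symbol.
All symbols are nullable, so ε is in the result.
FIRST(E E) = { '(', '/', ε }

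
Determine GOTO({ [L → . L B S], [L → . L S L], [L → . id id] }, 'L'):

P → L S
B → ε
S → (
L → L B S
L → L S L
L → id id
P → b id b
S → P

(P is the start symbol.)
GOTO(I, 'L') = CLOSURE({ [A → αX.β] : [A → α.Xβ] ∈ I, X = 'L' })

Items with dot before 'L', with the dot advanced:
  [L → . L B S] → [L → L . B S]
  [L → . L S L] → [L → L . S L]
Closure of the advanced items:
  [L → L . B S] has the dot before B: add [B → .]
  [L → L . S L] has the dot before S: add [S → . (], [S → . P]
  [S → . P] has the dot before P: add [P → . L S], [P → . b id b]
  [P → . L S] has the dot before L: add [L → . L B S], [L → . L S L], [L → . id id]

GOTO = { [B → .], [L → . L B S], [L → . L S L], [L → . id id], [L → L . B S], [L → L . S L], [P → . L S], [P → . b id b], [S → . (], [S → . P] }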